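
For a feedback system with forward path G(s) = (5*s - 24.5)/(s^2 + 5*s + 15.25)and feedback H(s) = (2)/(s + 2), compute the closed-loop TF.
Closed-loop T = G/(1+GH).
Numerator: G_num * H_den = 5*s^2 - 14.5*s - 49.
Denominator: G_den * H_den + G_num * H_num = (s^3 + 7*s^2 + 25.25*s + 30.5) + (10*s - 49) = s^3 + 7*s^2 + 35.25*s - 18.5.
T(s) = (5*s^2 - 14.5*s - 49)/(s^3 + 7*s^2 + 35.25*s - 18.5)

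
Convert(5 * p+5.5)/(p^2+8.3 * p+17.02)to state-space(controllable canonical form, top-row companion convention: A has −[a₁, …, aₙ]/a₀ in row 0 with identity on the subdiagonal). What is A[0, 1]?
Reachable canonical form for den = p^2 + 8.3*p + 17.02: top row of A = -[a₁,a₂,...,aₙ]/a₀, ones on the subdiagonal, zeros elsewhere.
A = [[-8.3, -17.02], [1, 0]].
A[0,1] = -17.02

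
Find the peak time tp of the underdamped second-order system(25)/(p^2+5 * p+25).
Standard form: ωn²/(p²+2ζωn·p+ωn²) → ωn = 5, ζ = 0.5.
ωd = ωn·√(1-ζ²) = 5·√(1-0.5²) = 4.33.
tp = π/ωd = π/4.33 = 0.7255 s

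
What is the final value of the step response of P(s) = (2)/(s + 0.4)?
FVT: lim_{t→∞} y(t) = lim_{s→0} s*Y(s) where Y(s) = P(s)/s.
= lim_{s→0} P(s) = P(0) = num(0)/den(0) = 2/0.4 = 5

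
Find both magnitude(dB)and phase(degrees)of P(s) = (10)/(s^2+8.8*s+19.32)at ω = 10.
Substitute s = j*10: P(j10) = -0.0566046 - 0.0617403j.
|P| = 20*log₁₀(sqrt(Re²+Im²)) = -21.54 dB.
∠P = atan2(Im, Re) = -132.52°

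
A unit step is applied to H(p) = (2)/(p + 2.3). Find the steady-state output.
FVT: lim_{t→∞} y(t) = lim_{p→0} p*Y(p) where Y(p) = H(p)/p.
= lim_{p→0} H(p) = H(0) = num(0)/den(0) = 2/2.3 = 0.8696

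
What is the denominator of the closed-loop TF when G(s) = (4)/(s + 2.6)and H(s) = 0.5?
Characteristic poly = G_den * H_den + G_num * H_num = (s + 2.6) + (2) = s + 4.6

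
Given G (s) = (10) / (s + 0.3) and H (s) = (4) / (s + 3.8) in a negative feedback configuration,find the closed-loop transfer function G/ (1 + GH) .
Closed-loop T = G/(1+GH).
Numerator: G_num * H_den = 10*s + 38.
Denominator: G_den * H_den + G_num * H_num = (s^2 + 4.1*s + 1.14) + (40) = s^2 + 4.1*s + 41.14.
T(s) = (10*s + 38)/(s^2 + 4.1*s + 41.14)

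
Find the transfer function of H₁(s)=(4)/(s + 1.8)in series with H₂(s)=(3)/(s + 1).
Series: H = H₁ · H₂ = (n₁·n₂)/(d₁·d₂).
Num: n₁·n₂ = 12. Den: d₁·d₂ = s^2 + 2.8*s + 1.8.
H(s) = (12)/(s^2 + 2.8*s + 1.8)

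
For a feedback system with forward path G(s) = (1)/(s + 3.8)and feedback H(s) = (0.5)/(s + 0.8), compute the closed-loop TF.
Closed-loop T = G/(1+GH).
Numerator: G_num * H_den = s + 0.8.
Denominator: G_den * H_den + G_num * H_num = (s^2 + 4.6*s + 3.04) + (0.5) = s^2 + 4.6*s + 3.54.
T(s) = (s + 0.8)/(s^2 + 4.6*s + 3.54)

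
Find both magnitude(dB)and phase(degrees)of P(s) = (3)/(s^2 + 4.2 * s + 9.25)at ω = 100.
Substitute s = j*100: P(j100) = -0.000299748 - 1.26011e-05j.
|P| = 20*log₁₀(sqrt(Re²+Im²)) = -70.46 dB.
∠P = atan2(Im, Re) = -177.59°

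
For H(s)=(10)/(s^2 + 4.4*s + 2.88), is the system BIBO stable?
Denominator: s^2 + 4.4*s + 2.88 = (s + 3.6)(s + 0.8). Poles: -0.8, -3.6. All Re(p)<0: Yes (stable)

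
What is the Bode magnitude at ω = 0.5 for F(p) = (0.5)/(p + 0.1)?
Substitute p = j*0.5: F(j0.5) = 0.192308 - 0.961538j.
|F(j0.5)| = sqrt(Re² + Im²) = 0.9806.
20*log₁₀(0.9806) = -0.17 dB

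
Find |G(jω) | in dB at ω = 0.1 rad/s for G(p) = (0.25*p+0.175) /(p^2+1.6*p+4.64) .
Substitute p = j*0.1: G(j0.1) = 0.0379383 + 0.00408853j.
|G(j0.1)| = sqrt(Re² + Im²) = 0.03816.
20*log₁₀(0.03816) = -28.37 dB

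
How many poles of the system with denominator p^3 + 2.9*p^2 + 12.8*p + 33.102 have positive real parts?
p^3 + 2.9*p^2 + 12.8*p + 33.102 = (p + 2.7)(p^2 + 0.2*p + 12.26). Poles: -0.1 + 3.5j, -0.1 - 3.5j, -2.7. RHP poles (Re>0): 0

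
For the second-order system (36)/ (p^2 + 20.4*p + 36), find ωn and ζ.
Standard form: ωn²/(p²+2ζωn·p+ωn²).
const=36=ωn² → ωn=6, p coeff=20.4=2ζωn → ζ=1.7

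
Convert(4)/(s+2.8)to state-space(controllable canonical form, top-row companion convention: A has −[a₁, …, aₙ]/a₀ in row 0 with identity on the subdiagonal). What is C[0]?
Reachable canonical form: C = numerator coefficients (right-aligned, zero-padded to length n).
num = 4, C = [[4]].
C[0] = 4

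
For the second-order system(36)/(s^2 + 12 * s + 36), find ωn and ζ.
Standard form: ωn²/(s²+2ζωn·s+ωn²).
const=36=ωn² → ωn=6, s coeff=12=2ζωn → ζ=1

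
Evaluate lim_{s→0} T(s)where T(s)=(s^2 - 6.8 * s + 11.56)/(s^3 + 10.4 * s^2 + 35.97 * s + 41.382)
DC gain = T(0) = num(0)/den(0) = 11.56/41.382 = 0.2793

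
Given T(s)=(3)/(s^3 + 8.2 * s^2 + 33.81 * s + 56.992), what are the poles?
Set denominator = 0: s^3 + 8.2*s^2 + 33.81*s + 56.992 = (s + 3.2)(s^2 + 5*s + 17.81) = 0 → Poles: -2.5 + 3.4j, -2.5 - 3.4j, -3.2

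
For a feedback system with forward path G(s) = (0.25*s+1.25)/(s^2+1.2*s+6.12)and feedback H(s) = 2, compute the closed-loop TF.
Closed-loop T = G/(1+GH).
Numerator: G_num * H_den = 0.25*s + 1.25.
Denominator: G_den * H_den + G_num * H_num = (s^2 + 1.2*s + 6.12) + (0.5*s + 2.5) = s^2 + 1.7*s + 8.62.
T(s) = (0.25*s + 1.25)/(s^2 + 1.7*s + 8.62)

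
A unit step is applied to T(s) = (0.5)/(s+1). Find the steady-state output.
FVT: lim_{t→∞} y(t) = lim_{s→0} s*Y(s) where Y(s) = T(s)/s.
= lim_{s→0} T(s) = T(0) = num(0)/den(0) = 0.5/1 = 0.5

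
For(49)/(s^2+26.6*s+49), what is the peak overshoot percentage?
Standard form: ωn²/(s²+2ζωn·s+ωn²) → ωn = 7, ζ = 1.9.
ζ ≥ 1, so the response is non-oscillatory: peak overshoot = 0%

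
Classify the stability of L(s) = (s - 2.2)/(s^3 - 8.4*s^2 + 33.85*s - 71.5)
Denominator: s^3 - 8.4*s^2 + 33.85*s - 71.5 = (s - 4.4)(s^2 - 4*s + 16.25). Poles: 2 + 3.5j, 2 - 3.5j, 4.4. Unstable (3 pole(s) in RHP)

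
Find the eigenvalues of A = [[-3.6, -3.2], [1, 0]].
Eigenvalues solve det(λI - A) = 0.
Characteristic polynomial: λ^2 + 3.6*λ + 3.2 = 0.
Factor: (λ + 2)(λ + 1.6) = 0.
Roots: -1.6, -2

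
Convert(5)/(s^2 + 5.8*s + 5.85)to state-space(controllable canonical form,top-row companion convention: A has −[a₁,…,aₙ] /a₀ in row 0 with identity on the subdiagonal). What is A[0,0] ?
Reachable canonical form for den = s^2 + 5.8*s + 5.85: top row of A = -[a₁,a₂,...,aₙ]/a₀, ones on the subdiagonal, zeros elsewhere.
A = [[-5.8, -5.85], [1, 0]].
A[0,0] = -5.8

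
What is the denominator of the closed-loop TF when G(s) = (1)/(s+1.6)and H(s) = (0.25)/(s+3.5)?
Characteristic poly = G_den * H_den + G_num * H_num = (s^2 + 5.1*s + 5.6) + (0.25) = s^2 + 5.1*s + 5.85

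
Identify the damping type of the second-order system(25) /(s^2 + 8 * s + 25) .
Standard form: ωn²/(s²+2ζωn·s+ωn²) gives ωn=5, ζ=0.8.
Underdamped (ζ = 0.8 < 1)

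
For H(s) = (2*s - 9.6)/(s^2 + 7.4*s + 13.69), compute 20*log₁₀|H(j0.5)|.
Substitute s = j*0.5: H(j0.5) = -0.644924 + 0.251951j.
|H(j0.5)| = sqrt(Re² + Im²) = 0.6924.
20*log₁₀(0.6924) = -3.19 dB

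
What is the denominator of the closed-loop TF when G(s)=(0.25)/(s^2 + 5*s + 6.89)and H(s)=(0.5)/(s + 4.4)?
Characteristic poly = G_den * H_den + G_num * H_num = (s^3 + 9.4*s^2 + 28.89*s + 30.316) + (0.125) = s^3 + 9.4*s^2 + 28.89*s + 30.441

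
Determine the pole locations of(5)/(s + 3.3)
Set denominator = 0: s + 3.3 = 0 → Poles: -3.3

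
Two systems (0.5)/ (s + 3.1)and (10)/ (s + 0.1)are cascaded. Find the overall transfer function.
Series: H = H₁ · H₂ = (n₁·n₂)/(d₁·d₂).
Num: n₁·n₂ = 5. Den: d₁·d₂ = s^2 + 3.2*s + 0.31.
H(s) = (5)/(s^2 + 3.2*s + 0.31)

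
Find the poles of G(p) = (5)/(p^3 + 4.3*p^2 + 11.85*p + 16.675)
Set denominator = 0: p^3 + 4.3*p^2 + 11.85*p + 16.675 = (p + 2.3)(p^2 + 2*p + 7.25) = 0 → Poles: -1 + 2.5j, -1 - 2.5j, -2.3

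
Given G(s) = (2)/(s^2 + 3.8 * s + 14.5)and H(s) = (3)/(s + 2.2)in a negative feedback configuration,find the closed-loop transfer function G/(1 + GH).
Closed-loop T = G/(1+GH).
Numerator: G_num * H_den = 2*s + 4.4.
Denominator: G_den * H_den + G_num * H_num = (s^3 + 6*s^2 + 22.86*s + 31.9) + (6) = s^3 + 6*s^2 + 22.86*s + 37.9.
T(s) = (2*s + 4.4)/(s^3 + 6*s^2 + 22.86*s + 37.9)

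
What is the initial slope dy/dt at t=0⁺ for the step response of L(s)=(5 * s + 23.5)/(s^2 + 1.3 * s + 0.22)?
IVT: y'(0⁺) = lim_{s→∞} s²·Y(s) = lim_{s→∞} s·L(s).
deg(num) = 1, deg(den) = 2, relative degree = 1, so s·L(s) → (leading num)/(leading den) = 5/1 = 5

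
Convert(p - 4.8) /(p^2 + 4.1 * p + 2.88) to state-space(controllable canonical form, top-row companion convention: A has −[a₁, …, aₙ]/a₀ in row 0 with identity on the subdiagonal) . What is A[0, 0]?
Reachable canonical form for den = p^2 + 4.1*p + 2.88: top row of A = -[a₁,a₂,...,aₙ]/a₀, ones on the subdiagonal, zeros elsewhere.
A = [[-4.1, -2.88], [1, 0]].
A[0,0] = -4.1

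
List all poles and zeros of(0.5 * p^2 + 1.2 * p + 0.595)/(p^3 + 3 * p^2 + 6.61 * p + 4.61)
Set denominator = 0: p^3 + 3*p^2 + 6.61*p + 4.61 = (p + 1)(p^2 + 2*p + 4.61) = 0 → Poles: -1, -1 + 1.9j, -1 - 1.9j
Set numerator = 0: 0.5*p^2 + 1.2*p + 0.595 = 0.5*(p + 1.7)(p + 0.7) = 0 → Zeros: -0.7, -1.7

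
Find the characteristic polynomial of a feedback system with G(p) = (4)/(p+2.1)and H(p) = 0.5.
Characteristic poly = G_den * H_den + G_num * H_num = (p + 2.1) + (2) = p + 4.1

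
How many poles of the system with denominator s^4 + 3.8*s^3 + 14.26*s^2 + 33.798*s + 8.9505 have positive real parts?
s^4 + 3.8*s^3 + 14.26*s^2 + 33.798*s + 8.9505 = (s + 0.3)(s + 2.7)(s^2 + 0.8*s + 11.05). Poles: -0.3, -0.4 + 3.3j, -0.4 - 3.3j, -2.7. RHP poles (Re>0): 0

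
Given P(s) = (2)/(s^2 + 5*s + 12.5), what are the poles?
Set denominator = 0: s^2 + 5*s + 12.5 = 0 → Poles: -2.5 + 2.5j, -2.5 - 2.5j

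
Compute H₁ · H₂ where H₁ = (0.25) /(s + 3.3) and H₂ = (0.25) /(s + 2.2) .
Series: H = H₁ · H₂ = (n₁·n₂)/(d₁·d₂).
Num: n₁·n₂ = 0.0625. Den: d₁·d₂ = s^2 + 5.5*s + 7.26.
H(s) = (0.0625)/(s^2 + 5.5*s + 7.26)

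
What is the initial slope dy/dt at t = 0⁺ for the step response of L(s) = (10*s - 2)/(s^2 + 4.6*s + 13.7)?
IVT: y'(0⁺) = lim_{s→∞} s²·Y(s) = lim_{s→∞} s·L(s).
deg(num) = 1, deg(den) = 2, relative degree = 1, so s·L(s) → (leading num)/(leading den) = 10/1 = 10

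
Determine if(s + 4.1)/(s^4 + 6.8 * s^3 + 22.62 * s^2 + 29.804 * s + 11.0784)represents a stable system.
Denominator: s^4 + 6.8*s^3 + 22.62*s^2 + 29.804*s + 11.0784 = (s + 0.6)(s + 1.6)(s^2 + 4.6*s + 11.54). Poles: -0.6, -1.6, -2.3 + 2.5j, -2.3 - 2.5j. All Re(p)<0: Yes (stable)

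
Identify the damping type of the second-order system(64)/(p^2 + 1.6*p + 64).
Standard form: ωn²/(p²+2ζωn·p+ωn²) gives ωn=8, ζ=0.1.
Underdamped (ζ = 0.1 < 1)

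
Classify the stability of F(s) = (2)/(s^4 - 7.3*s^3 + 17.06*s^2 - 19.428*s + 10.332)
Denominator: s^4 - 7.3*s^3 + 17.06*s^2 - 19.428*s + 10.332 = (s - 4.2)(s - 1.5)(s^2 - 1.6*s + 1.64). Poles: 0.8 + 1j, 0.8 - 1j, 1.5, 4.2. Unstable (4 pole(s) in RHP)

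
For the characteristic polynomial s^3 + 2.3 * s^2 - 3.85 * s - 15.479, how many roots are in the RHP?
s^3 + 2.3*s^2 - 3.85*s - 15.479 = (s - 2.3)(s^2 + 4.6*s + 6.73). Poles: -2.3 + 1.2j, -2.3 - 1.2j, 2.3. RHP poles (Re>0): 1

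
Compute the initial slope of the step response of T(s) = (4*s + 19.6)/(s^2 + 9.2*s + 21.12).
IVT: y'(0⁺) = lim_{s→∞} s²·Y(s) = lim_{s→∞} s·T(s).
deg(num) = 1, deg(den) = 2, relative degree = 1, so s·T(s) → (leading num)/(leading den) = 4/1 = 4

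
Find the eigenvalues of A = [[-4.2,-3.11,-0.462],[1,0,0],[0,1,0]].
Eigenvalues solve det(λI - A) = 0.
Characteristic polynomial: λ^3 + 4.2*λ^2 + 3.11*λ + 0.462 = 0.
Factor: (λ + 0.2)(λ + 0.7)(λ + 3.3) = 0.
Roots: -0.2, -0.7, -3.3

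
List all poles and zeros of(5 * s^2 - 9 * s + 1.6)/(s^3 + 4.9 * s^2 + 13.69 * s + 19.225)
Set denominator = 0: s^3 + 4.9*s^2 + 13.69*s + 19.225 = (s + 2.5)(s^2 + 2.4*s + 7.69) = 0 → Poles: -1.2 + 2.5j, -1.2 - 2.5j, -2.5
Set numerator = 0: 5*s^2 - 9*s + 1.6 = 5*(s - 0.2)(s - 1.6) = 0 → Zeros: 0.2, 1.6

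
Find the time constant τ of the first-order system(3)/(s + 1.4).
First-order system: τ = -1/pole. Pole = -1.4. τ = -1/(-1.4) = 0.7143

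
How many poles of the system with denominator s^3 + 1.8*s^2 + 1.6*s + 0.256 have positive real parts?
s^3 + 1.8*s^2 + 1.6*s + 0.256 = (s + 0.2)(s^2 + 1.6*s + 1.28). Poles: -0.2, -0.8 + 0.8j, -0.8 - 0.8j. RHP poles (Re>0): 0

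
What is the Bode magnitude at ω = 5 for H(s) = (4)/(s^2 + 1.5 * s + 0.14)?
Substitute s = j*5: H(j5) = -0.147478 - 0.0444926j.
|H(j5)| = sqrt(Re² + Im²) = 0.154.
20*log₁₀(0.154) = -16.25 dB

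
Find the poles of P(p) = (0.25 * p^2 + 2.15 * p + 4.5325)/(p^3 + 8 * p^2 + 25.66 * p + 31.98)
Set denominator = 0: p^3 + 8*p^2 + 25.66*p + 31.98 = (p + 3)(p^2 + 5*p + 10.66) = 0 → Poles: -2.5 + 2.1j, -2.5 - 2.1j, -3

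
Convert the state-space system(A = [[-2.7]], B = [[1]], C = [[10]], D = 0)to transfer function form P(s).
P(s) = C(sI - A)⁻¹B + D.
Characteristic polynomial det(sI - A) = s + 2.7.
Numerator from C·adj(sI-A)·B + D·det(sI-A) = 10.
P(s) = (10)/(s + 2.7)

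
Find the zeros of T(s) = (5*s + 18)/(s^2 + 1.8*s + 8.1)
Set numerator = 0: 5*s + 18 = 0 → Zeros: -3.6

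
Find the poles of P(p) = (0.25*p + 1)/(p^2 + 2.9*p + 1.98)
Set denominator = 0: p^2 + 2.9*p + 1.98 = (p + 1.1)(p + 1.8) = 0 → Poles: -1.1, -1.8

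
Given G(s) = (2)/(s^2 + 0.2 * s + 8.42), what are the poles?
Set denominator = 0: s^2 + 0.2*s + 8.42 = 0 → Poles: -0.1 + 2.9j, -0.1 - 2.9j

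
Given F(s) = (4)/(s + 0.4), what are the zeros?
Numerator is a nonzero constant (4) → Zeros: none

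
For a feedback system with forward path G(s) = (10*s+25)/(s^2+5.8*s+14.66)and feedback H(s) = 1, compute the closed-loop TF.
Closed-loop T = G/(1+GH).
Numerator: G_num * H_den = 10*s + 25.
Denominator: G_den * H_den + G_num * H_num = (s^2 + 5.8*s + 14.66) + (10*s + 25) = s^2 + 15.8*s + 39.66.
T(s) = (10*s + 25)/(s^2 + 15.8*s + 39.66)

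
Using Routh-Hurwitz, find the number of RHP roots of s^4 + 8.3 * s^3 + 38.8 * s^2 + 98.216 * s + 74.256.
Routh array:
s^4: [1, 38.8, 74.256]; s^3: [8.3, 98.216]; s^2: [26.9667, 74.256]; s^1: [75.361]; s^0: [74.256]
First column: [1, 8.3, 26.9667, 75.361, 74.256]. Sign changes = RHP roots = 0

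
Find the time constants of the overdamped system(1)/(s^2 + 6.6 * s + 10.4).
Overdamped: real poles at -2.6, -4. τ = -1/pole → τ₁ = 0.3846, τ₂ = 0.25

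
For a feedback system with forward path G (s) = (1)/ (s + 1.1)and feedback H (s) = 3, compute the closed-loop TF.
Closed-loop T = G/(1+GH).
Numerator: G_num * H_den = 1.
Denominator: G_den * H_den + G_num * H_num = (s + 1.1) + (3) = s + 4.1.
T(s) = (1)/(s + 4.1)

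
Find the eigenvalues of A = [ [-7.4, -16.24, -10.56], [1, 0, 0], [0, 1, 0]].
Eigenvalues solve det(λI - A) = 0.
Characteristic polynomial: λ^3 + 7.4*λ^2 + 16.24*λ + 10.56 = 0.
Factor: (λ + 2.2)(λ + 1.2)(λ + 4) = 0.
Roots: -1.2, -2.2, -4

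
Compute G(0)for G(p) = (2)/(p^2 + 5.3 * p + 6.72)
DC gain = G(0) = num(0)/den(0) = 2/6.72 = 0.2976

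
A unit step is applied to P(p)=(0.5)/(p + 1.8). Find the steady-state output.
FVT: lim_{t→∞} y(t) = lim_{p→0} p*Y(p) where Y(p) = P(p)/p.
= lim_{p→0} P(p) = P(0) = num(0)/den(0) = 0.5/1.8 = 0.2778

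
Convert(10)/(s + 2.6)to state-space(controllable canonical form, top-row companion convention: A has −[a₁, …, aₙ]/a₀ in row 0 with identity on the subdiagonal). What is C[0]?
Reachable canonical form: C = numerator coefficients (right-aligned, zero-padded to length n).
num = 10, C = [[10]].
C[0] = 10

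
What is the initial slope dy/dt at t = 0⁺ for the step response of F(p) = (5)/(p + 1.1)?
IVT: y'(0⁺) = lim_{p→∞} p²·Y(p) = lim_{p→∞} p·F(p).
deg(num) = 0, deg(den) = 1, relative degree = 1, so p·F(p) → (leading num)/(leading den) = 5/1 = 5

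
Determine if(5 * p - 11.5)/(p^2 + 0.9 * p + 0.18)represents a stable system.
Denominator: p^2 + 0.9*p + 0.18 = (p + 0.6)(p + 0.3). Poles: -0.3, -0.6. All Re(p)<0: Yes (stable)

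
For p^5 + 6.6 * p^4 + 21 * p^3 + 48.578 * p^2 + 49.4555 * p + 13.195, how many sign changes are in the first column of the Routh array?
Routh array:
p^5: [1, 21, 49.4555]; p^4: [6.6, 48.578, 13.195]; p^3: [13.6397, 47.4563]; p^2: [25.6148, 13.195]; p^1: [40.43]; p^0: [13.195]
First column: [1, 6.6, 13.6397, 25.6148, 40.43, 13.195]. Sign changes = 0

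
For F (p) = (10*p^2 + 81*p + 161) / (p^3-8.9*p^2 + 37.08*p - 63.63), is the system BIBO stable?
Denominator: p^3 - 8.9*p^2 + 37.08*p - 63.63 = (p - 3.5)(p^2 - 5.4*p + 18.18). Poles: 2.7 + 3.3j, 2.7 - 3.3j, 3.5. All Re(p)<0: No (unstable)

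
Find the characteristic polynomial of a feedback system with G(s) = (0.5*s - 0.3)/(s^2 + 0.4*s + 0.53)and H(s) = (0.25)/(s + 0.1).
Characteristic poly = G_den * H_den + G_num * H_num = (s^3 + 0.5*s^2 + 0.57*s + 0.053) + (0.125*s - 0.075) = s^3 + 0.5*s^2 + 0.695*s - 0.022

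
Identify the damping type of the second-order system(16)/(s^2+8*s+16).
Standard form: ωn²/(s²+2ζωn·s+ωn²) gives ωn=4, ζ=1.
Critically damped (ζ = 1)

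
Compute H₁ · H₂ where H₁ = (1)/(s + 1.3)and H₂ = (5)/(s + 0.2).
Series: H = H₁ · H₂ = (n₁·n₂)/(d₁·d₂).
Num: n₁·n₂ = 5. Den: d₁·d₂ = s^2 + 1.5*s + 0.26.
H(s) = (5)/(s^2 + 1.5*s + 0.26)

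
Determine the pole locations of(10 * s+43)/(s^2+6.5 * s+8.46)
Set denominator = 0: s^2 + 6.5*s + 8.46 = (s + 1.8)(s + 4.7) = 0 → Poles: -1.8, -4.7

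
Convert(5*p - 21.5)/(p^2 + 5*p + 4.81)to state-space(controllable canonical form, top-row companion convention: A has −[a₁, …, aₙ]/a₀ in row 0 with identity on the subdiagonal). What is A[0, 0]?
Reachable canonical form for den = p^2 + 5*p + 4.81: top row of A = -[a₁,a₂,...,aₙ]/a₀, ones on the subdiagonal, zeros elsewhere.
A = [[-5, -4.81], [1, 0]].
A[0,0] = -5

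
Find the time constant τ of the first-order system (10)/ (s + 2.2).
First-order system: τ = -1/pole. Pole = -2.2. τ = -1/(-2.2) = 0.4545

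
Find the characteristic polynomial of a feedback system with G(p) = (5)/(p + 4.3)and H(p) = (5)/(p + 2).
Characteristic poly = G_den * H_den + G_num * H_num = (p^2 + 6.3*p + 8.6) + (25) = p^2 + 6.3*p + 33.6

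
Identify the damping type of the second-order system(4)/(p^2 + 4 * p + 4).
Standard form: ωn²/(p²+2ζωn·p+ωn²) gives ωn=2, ζ=1.
Critically damped (ζ = 1)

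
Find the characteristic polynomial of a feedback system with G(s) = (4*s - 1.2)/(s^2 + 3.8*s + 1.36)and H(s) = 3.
Characteristic poly = G_den * H_den + G_num * H_num = (s^2 + 3.8*s + 1.36) + (12*s - 3.6) = s^2 + 15.8*s - 2.24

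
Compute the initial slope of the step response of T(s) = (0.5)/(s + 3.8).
IVT: y'(0⁺) = lim_{s→∞} s²·Y(s) = lim_{s→∞} s·T(s).
deg(num) = 0, deg(den) = 1, relative degree = 1, so s·T(s) → (leading num)/(leading den) = 0.5/1 = 0.5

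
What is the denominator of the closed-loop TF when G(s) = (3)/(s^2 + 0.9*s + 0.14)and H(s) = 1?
Characteristic poly = G_den * H_den + G_num * H_num = (s^2 + 0.9*s + 0.14) + (3) = s^2 + 0.9*s + 3.14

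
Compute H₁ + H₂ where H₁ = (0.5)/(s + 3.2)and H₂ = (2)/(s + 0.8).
Parallel: H = H₁ + H₂ = (n₁·d₂ + n₂·d₁)/(d₁·d₂).
n₁·d₂ = 0.5*s + 0.4. n₂·d₁ = 2*s + 6.4. Sum = 2.5*s + 6.8. d₁·d₂ = s^2 + 4*s + 2.56.
H(s) = (2.5*s + 6.8)/(s^2 + 4*s + 2.56)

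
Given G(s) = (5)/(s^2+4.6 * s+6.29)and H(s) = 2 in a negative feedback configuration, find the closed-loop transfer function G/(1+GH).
Closed-loop T = G/(1+GH).
Numerator: G_num * H_den = 5.
Denominator: G_den * H_den + G_num * H_num = (s^2 + 4.6*s + 6.29) + (10) = s^2 + 4.6*s + 16.29.
T(s) = (5)/(s^2 + 4.6*s + 16.29)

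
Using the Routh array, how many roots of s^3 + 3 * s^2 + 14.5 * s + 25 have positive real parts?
Routh array:
s^3: [1, 14.5]; s^2: [3, 25]; s^1: [6.16667]; s^0: [25]
First column: [1, 3, 6.16667, 25]. Sign changes = RHP roots = 0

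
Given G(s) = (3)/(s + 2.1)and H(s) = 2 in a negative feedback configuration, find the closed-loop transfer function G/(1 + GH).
Closed-loop T = G/(1+GH).
Numerator: G_num * H_den = 3.
Denominator: G_den * H_den + G_num * H_num = (s + 2.1) + (6) = s + 8.1.
T(s) = (3)/(s + 8.1)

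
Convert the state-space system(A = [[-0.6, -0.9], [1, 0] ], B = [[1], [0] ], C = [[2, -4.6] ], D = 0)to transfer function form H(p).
H(p) = C(pI - A)⁻¹B + D.
Characteristic polynomial det(pI - A) = p^2 + 0.6*p + 0.9.
Numerator from C·adj(pI-A)·B + D·det(pI-A) = 2*p - 4.6.
H(p) = (2*p - 4.6)/(p^2 + 0.6*p + 0.9)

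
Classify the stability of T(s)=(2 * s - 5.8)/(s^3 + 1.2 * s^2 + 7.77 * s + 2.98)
Denominator: s^3 + 1.2*s^2 + 7.77*s + 2.98 = (s + 0.4)(s^2 + 0.8*s + 7.45). Poles: -0.4, -0.4 + 2.7j, -0.4 - 2.7j. Stable (all poles in LHP)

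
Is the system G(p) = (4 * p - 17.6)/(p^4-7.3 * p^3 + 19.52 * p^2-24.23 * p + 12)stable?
Denominator: p^4 - 7.3*p^3 + 19.52*p^2 - 24.23*p + 12 = (p - 1.5)(p - 3.2)(p^2 - 2.6*p + 2.5). Poles: 1.3 + 0.9j, 1.3 - 0.9j, 1.5, 3.2. All Re(p)<0: No (unstable)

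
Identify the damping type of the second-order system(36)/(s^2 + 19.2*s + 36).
Standard form: ωn²/(s²+2ζωn·s+ωn²) gives ωn=6, ζ=1.6.
Overdamped (ζ = 1.6 > 1)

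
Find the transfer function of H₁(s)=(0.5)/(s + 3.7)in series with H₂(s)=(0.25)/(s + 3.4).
Series: H = H₁ · H₂ = (n₁·n₂)/(d₁·d₂).
Num: n₁·n₂ = 0.125. Den: d₁·d₂ = s^2 + 7.1*s + 12.58.
H(s) = (0.125)/(s^2 + 7.1*s + 12.58)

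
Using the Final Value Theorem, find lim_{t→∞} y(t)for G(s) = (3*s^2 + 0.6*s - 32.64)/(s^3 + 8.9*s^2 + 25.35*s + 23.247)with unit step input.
FVT: lim_{t→∞} y(t) = lim_{s→0} s*Y(s) where Y(s) = G(s)/s.
= lim_{s→0} G(s) = G(0) = num(0)/den(0) = -32.64/23.247 = -1.404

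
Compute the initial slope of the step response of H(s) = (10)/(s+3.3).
IVT: y'(0⁺) = lim_{s→∞} s²·Y(s) = lim_{s→∞} s·H(s).
deg(num) = 0, deg(den) = 1, relative degree = 1, so s·H(s) → (leading num)/(leading den) = 10/1 = 10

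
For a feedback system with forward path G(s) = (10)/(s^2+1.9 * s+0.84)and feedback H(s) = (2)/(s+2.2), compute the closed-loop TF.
Closed-loop T = G/(1+GH).
Numerator: G_num * H_den = 10*s + 22.
Denominator: G_den * H_den + G_num * H_num = (s^3 + 4.1*s^2 + 5.02*s + 1.848) + (20) = s^3 + 4.1*s^2 + 5.02*s + 21.848.
T(s) = (10*s + 22)/(s^3 + 4.1*s^2 + 5.02*s + 21.848)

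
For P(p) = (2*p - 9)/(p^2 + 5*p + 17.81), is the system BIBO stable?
Denominator: p^2 + 5*p + 17.81. Poles: -2.5 + 3.4j, -2.5 - 3.4j. All Re(p)<0: Yes (stable)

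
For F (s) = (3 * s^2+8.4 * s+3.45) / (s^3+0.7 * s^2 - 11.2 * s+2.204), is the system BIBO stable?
Denominator: s^3 + 0.7*s^2 - 11.2*s + 2.204 = (s - 2.9)(s + 3.8)(s - 0.2). Poles: -3.8, 0.2, 2.9. All Re(p)<0: No (unstable)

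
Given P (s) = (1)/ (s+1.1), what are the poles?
Set denominator = 0: s + 1.1 = 0 → Poles: -1.1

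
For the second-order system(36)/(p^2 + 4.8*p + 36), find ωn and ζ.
Standard form: ωn²/(p²+2ζωn·p+ωn²).
const=36=ωn² → ωn=6, p coeff=4.8=2ζωn → ζ=0.4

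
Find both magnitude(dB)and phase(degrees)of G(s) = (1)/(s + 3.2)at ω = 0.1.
Substitute s = j*0.1: G(j0.1) = 0.312195 - 0.0097561j.
|G| = 20*log₁₀(sqrt(Re²+Im²)) = -10.11 dB.
∠G = atan2(Im, Re) = -1.79°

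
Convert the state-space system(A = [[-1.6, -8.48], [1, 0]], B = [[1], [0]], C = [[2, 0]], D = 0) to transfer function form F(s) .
F(s) = C(sI - A)⁻¹B + D.
Characteristic polynomial det(sI - A) = s^2 + 1.6*s + 8.48.
Numerator from C·adj(sI-A)·B + D·det(sI-A) = 2*s.
F(s) = (2*s)/(s^2 + 1.6*s + 8.48)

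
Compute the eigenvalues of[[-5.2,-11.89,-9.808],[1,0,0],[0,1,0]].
Eigenvalues solve det(λI - A) = 0.
Characteristic polynomial: λ^3 + 5.2*λ^2 + 11.89*λ + 9.808 = 0.
Factor: (λ + 1.6)(λ^2 + 3.6*λ + 6.13) = 0.
Roots: -1.6, -1.8 + 1.7j, -1.8 - 1.7j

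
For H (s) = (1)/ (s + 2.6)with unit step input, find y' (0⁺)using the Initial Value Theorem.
IVT: y'(0⁺) = lim_{s→∞} s²·Y(s) = lim_{s→∞} s·H(s).
deg(num) = 0, deg(den) = 1, relative degree = 1, so s·H(s) → (leading num)/(leading den) = 1/1 = 1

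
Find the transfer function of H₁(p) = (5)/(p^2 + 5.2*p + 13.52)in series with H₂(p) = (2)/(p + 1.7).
Series: H = H₁ · H₂ = (n₁·n₂)/(d₁·d₂).
Num: n₁·n₂ = 10. Den: d₁·d₂ = p^3 + 6.9*p^2 + 22.36*p + 22.984.
H(p) = (10)/(p^3 + 6.9*p^2 + 22.36*p + 22.984)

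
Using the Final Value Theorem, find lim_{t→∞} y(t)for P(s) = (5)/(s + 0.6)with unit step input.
FVT: lim_{t→∞} y(t) = lim_{s→0} s*Y(s) where Y(s) = P(s)/s.
= lim_{s→0} P(s) = P(0) = num(0)/den(0) = 5/0.6 = 8.333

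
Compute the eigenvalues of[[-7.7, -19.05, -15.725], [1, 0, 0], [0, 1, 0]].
Eigenvalues solve det(λI - A) = 0.
Characteristic polynomial: λ^3 + 7.7*λ^2 + 19.05*λ + 15.725 = 0.
Factor: (λ + 3.7)(λ^2 + 4*λ + 4.25) = 0.
Roots: -2 + 0.5j, -2 - 0.5j, -3.7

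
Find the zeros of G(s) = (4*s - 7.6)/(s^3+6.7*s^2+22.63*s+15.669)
Set numerator = 0: 4*s - 7.6 = 0 → Zeros: 1.9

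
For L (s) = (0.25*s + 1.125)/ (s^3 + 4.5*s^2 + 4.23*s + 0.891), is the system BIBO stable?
Denominator: s^3 + 4.5*s^2 + 4.23*s + 0.891 = (s + 0.9)(s + 3.3)(s + 0.3). Poles: -0.3, -0.9, -3.3. All Re(p)<0: Yes (stable)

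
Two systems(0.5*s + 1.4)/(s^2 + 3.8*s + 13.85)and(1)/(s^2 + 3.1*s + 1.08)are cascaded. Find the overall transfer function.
Series: H = H₁ · H₂ = (n₁·n₂)/(d₁·d₂).
Num: n₁·n₂ = 0.5*s + 1.4. Den: d₁·d₂ = s^4 + 6.9*s^3 + 26.71*s^2 + 47.039*s + 14.958.
H(s) = (0.5*s + 1.4)/(s^4 + 6.9*s^3 + 26.71*s^2 + 47.039*s + 14.958)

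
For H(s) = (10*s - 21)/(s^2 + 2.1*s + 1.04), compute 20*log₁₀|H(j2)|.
Substitute s = j*2: H(j2) = 5.53603 + 1.09842j.
|H(j2)| = sqrt(Re² + Im²) = 5.644.
20*log₁₀(5.644) = 15.03 dB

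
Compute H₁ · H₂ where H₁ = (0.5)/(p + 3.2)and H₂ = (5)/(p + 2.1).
Series: H = H₁ · H₂ = (n₁·n₂)/(d₁·d₂).
Num: n₁·n₂ = 2.5. Den: d₁·d₂ = p^2 + 5.3*p + 6.72.
H(p) = (2.5)/(p^2 + 5.3*p + 6.72)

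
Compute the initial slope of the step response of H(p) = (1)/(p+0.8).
IVT: y'(0⁺) = lim_{p→∞} p²·Y(p) = lim_{p→∞} p·H(p).
deg(num) = 0, deg(den) = 1, relative degree = 1, so p·H(p) → (leading num)/(leading den) = 1/1 = 1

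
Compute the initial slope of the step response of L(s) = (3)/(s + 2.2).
IVT: y'(0⁺) = lim_{s→∞} s²·Y(s) = lim_{s→∞} s·L(s).
deg(num) = 0, deg(den) = 1, relative degree = 1, so s·L(s) → (leading num)/(leading den) = 3/1 = 3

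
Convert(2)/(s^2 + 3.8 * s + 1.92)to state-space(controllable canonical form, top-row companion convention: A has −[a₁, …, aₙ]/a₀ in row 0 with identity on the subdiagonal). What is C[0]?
Reachable canonical form: C = numerator coefficients (right-aligned, zero-padded to length n).
num = 2, C = [[0, 2]].
C[0] = 0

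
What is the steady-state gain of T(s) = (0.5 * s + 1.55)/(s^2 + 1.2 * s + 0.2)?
DC gain = T(0) = num(0)/den(0) = 1.55/0.2 = 7.75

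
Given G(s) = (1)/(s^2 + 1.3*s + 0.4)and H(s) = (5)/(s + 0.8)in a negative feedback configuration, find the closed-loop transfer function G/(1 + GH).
Closed-loop T = G/(1+GH).
Numerator: G_num * H_den = s + 0.8.
Denominator: G_den * H_den + G_num * H_num = (s^3 + 2.1*s^2 + 1.44*s + 0.32) + (5) = s^3 + 2.1*s^2 + 1.44*s + 5.32.
T(s) = (s + 0.8)/(s^3 + 2.1*s^2 + 1.44*s + 5.32)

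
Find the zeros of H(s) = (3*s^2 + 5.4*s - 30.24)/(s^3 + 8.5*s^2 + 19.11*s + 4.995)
Set numerator = 0: 3*s^2 + 5.4*s - 30.24 = 3*(s - 2.4)(s + 4.2) = 0 → Zeros: -4.2, 2.4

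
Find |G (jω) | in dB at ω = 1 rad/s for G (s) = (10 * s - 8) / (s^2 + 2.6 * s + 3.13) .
Substitute s = j*1: G(j1) = 0.793138 + 3.72669j.
|G(j1)| = sqrt(Re² + Im²) = 3.81.
20*log₁₀(3.81) = 11.62 dB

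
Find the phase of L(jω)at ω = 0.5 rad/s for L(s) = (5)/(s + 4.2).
Substitute s = j*0.5: L(j0.5) = 1.17384 - 0.139743j.
∠L(j0.5) = atan2(Im, Re) = atan2(-0.139743, 1.17384) = -6.79°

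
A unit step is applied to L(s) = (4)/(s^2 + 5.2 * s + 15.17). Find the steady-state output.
FVT: lim_{t→∞} y(t) = lim_{s→0} s*Y(s) where Y(s) = L(s)/s.
= lim_{s→0} L(s) = L(0) = num(0)/den(0) = 4/15.17 = 0.2637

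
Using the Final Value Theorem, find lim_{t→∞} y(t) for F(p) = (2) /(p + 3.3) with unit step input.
FVT: lim_{t→∞} y(t) = lim_{p→0} p*Y(p) where Y(p) = F(p)/p.
= lim_{p→0} F(p) = F(0) = num(0)/den(0) = 2/3.3 = 0.6061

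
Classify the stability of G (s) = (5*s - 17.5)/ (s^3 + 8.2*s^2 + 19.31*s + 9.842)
Denominator: s^3 + 8.2*s^2 + 19.31*s + 9.842 = (s + 3.8)(s + 0.7)(s + 3.7). Poles: -0.7, -3.7, -3.8. Stable (all poles in LHP)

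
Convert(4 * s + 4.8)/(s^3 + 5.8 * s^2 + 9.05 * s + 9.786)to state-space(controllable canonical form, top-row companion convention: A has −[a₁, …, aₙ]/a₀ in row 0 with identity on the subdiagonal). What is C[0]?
Reachable canonical form: C = numerator coefficients (right-aligned, zero-padded to length n).
num = 4*s + 4.8, C = [[0, 4, 4.8]].
C[0] = 0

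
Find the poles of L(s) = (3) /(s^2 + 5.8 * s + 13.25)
Set denominator = 0: s^2 + 5.8*s + 13.25 = 0 → Poles: -2.9 + 2.2j, -2.9 - 2.2j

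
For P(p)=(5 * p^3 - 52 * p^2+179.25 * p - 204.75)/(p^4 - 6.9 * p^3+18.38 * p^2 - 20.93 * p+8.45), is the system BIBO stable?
Denominator: p^4 - 6.9*p^3 + 18.38*p^2 - 20.93*p + 8.45 = (p - 1.3)(p - 1)(p^2 - 4.6*p + 6.5). Poles: 1, 1.3, 2.3 + 1.1j, 2.3 - 1.1j. All Re(p)<0: No (unstable)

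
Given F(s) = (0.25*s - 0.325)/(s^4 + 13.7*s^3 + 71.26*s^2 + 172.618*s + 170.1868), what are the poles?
Set denominator = 0: s^4 + 13.7*s^3 + 71.26*s^2 + 172.618*s + 170.1868 = (s + 4.9)(s + 3.8)(s^2 + 5*s + 9.14) = 0 → Poles: -2.5 + 1.7j, -2.5 - 1.7j, -3.8, -4.9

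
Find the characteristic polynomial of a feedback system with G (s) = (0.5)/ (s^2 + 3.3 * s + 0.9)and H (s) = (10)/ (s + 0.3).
Characteristic poly = G_den * H_den + G_num * H_num = (s^3 + 3.6*s^2 + 1.89*s + 0.27) + (5) = s^3 + 3.6*s^2 + 1.89*s + 5.27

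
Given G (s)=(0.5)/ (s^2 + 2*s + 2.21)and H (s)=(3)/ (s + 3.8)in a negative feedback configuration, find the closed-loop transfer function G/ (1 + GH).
Closed-loop T = G/(1+GH).
Numerator: G_num * H_den = 0.5*s + 1.9.
Denominator: G_den * H_den + G_num * H_num = (s^3 + 5.8*s^2 + 9.81*s + 8.398) + (1.5) = s^3 + 5.8*s^2 + 9.81*s + 9.898.
T(s) = (0.5*s + 1.9)/(s^3 + 5.8*s^2 + 9.81*s + 9.898)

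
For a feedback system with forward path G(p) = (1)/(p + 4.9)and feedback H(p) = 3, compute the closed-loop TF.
Closed-loop T = G/(1+GH).
Numerator: G_num * H_den = 1.
Denominator: G_den * H_den + G_num * H_num = (p + 4.9) + (3) = p + 7.9.
T(p) = (1)/(p + 7.9)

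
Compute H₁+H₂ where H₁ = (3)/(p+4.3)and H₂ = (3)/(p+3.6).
Parallel: H = H₁ + H₂ = (n₁·d₂ + n₂·d₁)/(d₁·d₂).
n₁·d₂ = 3*p + 10.8. n₂·d₁ = 3*p + 12.9. Sum = 6*p + 23.7. d₁·d₂ = p^2 + 7.9*p + 15.48.
H(p) = (6*p + 23.7)/(p^2 + 7.9*p + 15.48)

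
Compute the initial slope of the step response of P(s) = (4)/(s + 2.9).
IVT: y'(0⁺) = lim_{s→∞} s²·Y(s) = lim_{s→∞} s·P(s).
deg(num) = 0, deg(den) = 1, relative degree = 1, so s·P(s) → (leading num)/(leading den) = 4/1 = 4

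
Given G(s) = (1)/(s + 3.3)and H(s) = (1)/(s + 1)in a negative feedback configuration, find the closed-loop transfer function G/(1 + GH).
Closed-loop T = G/(1+GH).
Numerator: G_num * H_den = s + 1.
Denominator: G_den * H_den + G_num * H_num = (s^2 + 4.3*s + 3.3) + (1) = s^2 + 4.3*s + 4.3.
T(s) = (s + 1)/(s^2 + 4.3*s + 4.3)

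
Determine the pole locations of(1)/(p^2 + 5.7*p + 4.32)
Set denominator = 0: p^2 + 5.7*p + 4.32 = (p + 0.9)(p + 4.8) = 0 → Poles: -0.9, -4.8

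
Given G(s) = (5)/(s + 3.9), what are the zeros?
Numerator is a nonzero constant (5) → Zeros: none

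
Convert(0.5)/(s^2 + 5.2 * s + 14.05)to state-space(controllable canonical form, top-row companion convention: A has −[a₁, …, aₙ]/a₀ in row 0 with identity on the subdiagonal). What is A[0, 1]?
Reachable canonical form for den = s^2 + 5.2*s + 14.05: top row of A = -[a₁,a₂,...,aₙ]/a₀, ones on the subdiagonal, zeros elsewhere.
A = [[-5.2, -14.05], [1, 0]].
A[0,1] = -14.05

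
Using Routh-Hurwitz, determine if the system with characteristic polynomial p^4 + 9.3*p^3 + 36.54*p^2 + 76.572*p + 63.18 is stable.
Routh array:
p^4: [1, 36.54, 63.18]; p^3: [9.3, 76.572]; p^2: [28.3065, 63.18]; p^1: [55.8144]; p^0: [63.18]
First column: [1, 9.3, 28.3065, 55.8144, 63.18]. Sign changes = 0.
Yes, stable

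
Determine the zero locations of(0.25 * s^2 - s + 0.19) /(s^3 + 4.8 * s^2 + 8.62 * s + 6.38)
Set numerator = 0: 0.25*s^2 - s + 0.19 = 0.25*(s - 0.2)(s - 3.8) = 0 → Zeros: 0.2, 3.8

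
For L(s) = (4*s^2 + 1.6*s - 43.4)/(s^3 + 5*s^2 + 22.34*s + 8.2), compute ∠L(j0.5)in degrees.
Substitute s = j*0.5: L(j0.5) = -1.76015 + 2.91235j.
∠L(j0.5) = atan2(Im, Re) = atan2(2.91235, -1.76015) = 121.15°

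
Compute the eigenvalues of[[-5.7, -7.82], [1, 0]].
Eigenvalues solve det(λI - A) = 0.
Characteristic polynomial: λ^2 + 5.7*λ + 7.82 = 0.
Factor: (λ + 2.3)(λ + 3.4) = 0.
Roots: -2.3, -3.4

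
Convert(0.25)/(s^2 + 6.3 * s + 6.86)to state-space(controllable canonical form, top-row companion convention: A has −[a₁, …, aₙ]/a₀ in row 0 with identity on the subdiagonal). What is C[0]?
Reachable canonical form: C = numerator coefficients (right-aligned, zero-padded to length n).
num = 0.25, C = [[0, 0.25]].
C[0] = 0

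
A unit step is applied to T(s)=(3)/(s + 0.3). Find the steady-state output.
FVT: lim_{t→∞} y(t) = lim_{s→0} s*Y(s) where Y(s) = T(s)/s.
= lim_{s→0} T(s) = T(0) = num(0)/den(0) = 3/0.3 = 10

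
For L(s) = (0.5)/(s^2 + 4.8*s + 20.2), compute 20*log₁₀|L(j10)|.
Substitute s = j*10: L(j10) = -0.00460099 - 0.00276751j.
|L(j10)| = sqrt(Re² + Im²) = 0.005369.
20*log₁₀(0.005369) = -45.40 dB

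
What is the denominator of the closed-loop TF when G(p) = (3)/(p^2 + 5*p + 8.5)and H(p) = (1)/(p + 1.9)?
Characteristic poly = G_den * H_den + G_num * H_num = (p^3 + 6.9*p^2 + 18*p + 16.15) + (3) = p^3 + 6.9*p^2 + 18*p + 19.15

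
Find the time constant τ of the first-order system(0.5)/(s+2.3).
First-order system: τ = -1/pole. Pole = -2.3. τ = -1/(-2.3) = 0.4348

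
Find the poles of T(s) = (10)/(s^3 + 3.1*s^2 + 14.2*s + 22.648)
Set denominator = 0: s^3 + 3.1*s^2 + 14.2*s + 22.648 = (s + 1.9)(s^2 + 1.2*s + 11.92) = 0 → Poles: -0.6 + 3.4j, -0.6 - 3.4j, -1.9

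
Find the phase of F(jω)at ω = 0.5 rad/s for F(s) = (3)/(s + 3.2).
Substitute s = j*0.5: F(j0.5) = 0.915157 - 0.142993j.
∠F(j0.5) = atan2(Im, Re) = atan2(-0.142993, 0.915157) = -8.88°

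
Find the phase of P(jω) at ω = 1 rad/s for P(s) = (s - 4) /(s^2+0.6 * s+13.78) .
Substitute s = j*1: P(j1) = -0.308635 + 0.0927372j.
∠P(j1) = atan2(Im, Re) = atan2(0.0927372, -0.308635) = 163.28°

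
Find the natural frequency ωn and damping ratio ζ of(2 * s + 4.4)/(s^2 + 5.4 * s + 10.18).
Underdamped: complex pole -2.7 + 1.7j. ωn = |pole| = 3.191, ζ = -Re(pole)/ωn = 0.8462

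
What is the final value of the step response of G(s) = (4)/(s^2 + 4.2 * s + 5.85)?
FVT: lim_{t→∞} y(t) = lim_{s→0} s*Y(s) where Y(s) = G(s)/s.
= lim_{s→0} G(s) = G(0) = num(0)/den(0) = 4/5.85 = 0.6838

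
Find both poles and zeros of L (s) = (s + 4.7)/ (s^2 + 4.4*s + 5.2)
Set denominator = 0: s^2 + 4.4*s + 5.2 = 0 → Poles: -2.2 + 0.6j, -2.2 - 0.6j
Set numerator = 0: s + 4.7 = 0 → Zeros: -4.7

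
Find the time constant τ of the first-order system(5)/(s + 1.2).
First-order system: τ = -1/pole. Pole = -1.2. τ = -1/(-1.2) = 0.8333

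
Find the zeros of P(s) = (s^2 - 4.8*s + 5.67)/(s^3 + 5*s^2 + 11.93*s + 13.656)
Set numerator = 0: s^2 - 4.8*s + 5.67 = (s - 2.1)(s - 2.7) = 0 → Zeros: 2.1, 2.7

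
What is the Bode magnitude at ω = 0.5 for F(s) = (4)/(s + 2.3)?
Substitute s = j*0.5: F(j0.5) = 1.66065 - 0.361011j.
|F(j0.5)| = sqrt(Re² + Im²) = 1.699.
20*log₁₀(1.699) = 4.61 dB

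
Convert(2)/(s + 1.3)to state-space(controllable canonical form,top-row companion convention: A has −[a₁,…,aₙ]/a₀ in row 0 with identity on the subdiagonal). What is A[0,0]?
Reachable canonical form for den = s + 1.3: top row of A = -[a₁,a₂,...,aₙ]/a₀, ones on the subdiagonal, zeros elsewhere.
A = [[-1.3]].
A[0,0] = -1.3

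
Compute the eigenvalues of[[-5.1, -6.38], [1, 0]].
Eigenvalues solve det(λI - A) = 0.
Characteristic polynomial: λ^2 + 5.1*λ + 6.38 = 0.
Factor: (λ + 2.9)(λ + 2.2) = 0.
Roots: -2.2, -2.9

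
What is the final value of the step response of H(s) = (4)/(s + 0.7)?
FVT: lim_{t→∞} y(t) = lim_{s→0} s*Y(s) where Y(s) = H(s)/s.
= lim_{s→0} H(s) = H(0) = num(0)/den(0) = 4/0.7 = 5.714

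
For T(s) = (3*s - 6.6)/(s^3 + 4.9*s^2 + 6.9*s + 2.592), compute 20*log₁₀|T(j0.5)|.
Substitute s = j*0.5: T(j0.5) = -0.312179 + 1.85662j.
|T(j0.5)| = sqrt(Re² + Im²) = 1.883.
20*log₁₀(1.883) = 5.50 dB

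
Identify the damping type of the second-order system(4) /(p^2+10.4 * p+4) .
Standard form: ωn²/(p²+2ζωn·p+ωn²) gives ωn=2, ζ=2.6.
Overdamped (ζ = 2.6 > 1)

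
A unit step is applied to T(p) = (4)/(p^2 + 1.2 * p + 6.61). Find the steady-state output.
FVT: lim_{t→∞} y(t) = lim_{p→0} p*Y(p) where Y(p) = T(p)/p.
= lim_{p→0} T(p) = T(0) = num(0)/den(0) = 4/6.61 = 0.6051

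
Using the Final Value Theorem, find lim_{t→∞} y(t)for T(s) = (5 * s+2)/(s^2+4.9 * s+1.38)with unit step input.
FVT: lim_{t→∞} y(t) = lim_{s→0} s*Y(s) where Y(s) = T(s)/s.
= lim_{s→0} T(s) = T(0) = num(0)/den(0) = 2/1.38 = 1.449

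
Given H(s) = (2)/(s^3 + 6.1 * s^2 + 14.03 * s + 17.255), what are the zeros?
Numerator is a nonzero constant (2) → Zeros: none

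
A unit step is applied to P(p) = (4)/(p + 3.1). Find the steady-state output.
FVT: lim_{t→∞} y(t) = lim_{p→0} p*Y(p) where Y(p) = P(p)/p.
= lim_{p→0} P(p) = P(0) = num(0)/den(0) = 4/3.1 = 1.29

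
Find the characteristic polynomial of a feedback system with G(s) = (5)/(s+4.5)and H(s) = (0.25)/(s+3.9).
Characteristic poly = G_den * H_den + G_num * H_num = (s^2 + 8.4*s + 17.55) + (1.25) = s^2 + 8.4*s + 18.8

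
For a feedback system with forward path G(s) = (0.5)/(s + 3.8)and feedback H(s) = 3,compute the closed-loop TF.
Closed-loop T = G/(1+GH).
Numerator: G_num * H_den = 0.5.
Denominator: G_den * H_den + G_num * H_num = (s + 3.8) + (1.5) = s + 5.3.
T(s) = (0.5)/(s + 5.3)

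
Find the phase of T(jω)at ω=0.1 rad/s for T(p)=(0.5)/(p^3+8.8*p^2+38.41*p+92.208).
Substitute p = j*0.1: T(j0.1) = 0.00541829 - 0.00022586j.
∠T(j0.1) = atan2(Im, Re) = atan2(-0.00022586, 0.00541829) = -2.39°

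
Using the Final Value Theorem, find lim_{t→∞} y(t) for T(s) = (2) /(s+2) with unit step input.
FVT: lim_{t→∞} y(t) = lim_{s→0} s*Y(s) where Y(s) = T(s)/s.
= lim_{s→0} T(s) = T(0) = num(0)/den(0) = 2/2 = 1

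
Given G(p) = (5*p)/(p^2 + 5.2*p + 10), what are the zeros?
Set numerator = 0: 5*p = 0 → Zeros: 0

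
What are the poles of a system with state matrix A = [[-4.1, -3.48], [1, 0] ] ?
Eigenvalues solve det(λI - A) = 0.
Characteristic polynomial: λ^2 + 4.1*λ + 3.48 = 0.
Factor: (λ + 2.9)(λ + 1.2) = 0.
Roots: -1.2, -2.9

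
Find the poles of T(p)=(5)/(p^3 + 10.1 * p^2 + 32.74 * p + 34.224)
Set denominator = 0: p^3 + 10.1*p^2 + 32.74*p + 34.224 = (p + 2.4)(p + 3.1)(p + 4.6) = 0 → Poles: -2.4, -3.1, -4.6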